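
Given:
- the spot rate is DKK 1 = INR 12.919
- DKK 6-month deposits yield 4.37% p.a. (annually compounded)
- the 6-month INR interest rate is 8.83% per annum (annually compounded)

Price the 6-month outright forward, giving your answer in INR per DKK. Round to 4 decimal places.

T = 6/12 years.
Growth of 1 INR over T: (1 + 0.0883)^(6/12) = 1.04321618.
Growth of 1 DKK over T: (1 + 0.0437)^(6/12) = 1.02161637.
So F = 12.919 × 1.04321618 / 1.02161637 = 13.192144 (INR/DKK).

13.1921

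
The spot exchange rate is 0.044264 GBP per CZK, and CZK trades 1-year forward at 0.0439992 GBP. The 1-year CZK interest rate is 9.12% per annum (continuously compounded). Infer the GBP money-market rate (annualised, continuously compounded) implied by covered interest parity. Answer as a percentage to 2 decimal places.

T = 1 year.
By CIP, F/S equals the GBP-to-CZK growth ratio: 0.0439992/0.044264 = 0.9940177.
CZK growth factor: e^(0.0912×1) = 1.0954881.
Hence g_GBP = 1.0889346.
r = ln(1.0889346)/1 = 0.085200 → 8.52%.

8.52%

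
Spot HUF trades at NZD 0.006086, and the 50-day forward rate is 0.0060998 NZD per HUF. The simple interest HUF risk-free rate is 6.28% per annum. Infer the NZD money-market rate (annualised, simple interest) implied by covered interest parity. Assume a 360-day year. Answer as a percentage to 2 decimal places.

T = 50/360 years.
F/S = 0.0060998/0.006086 = 1.0022675 = (growth of NZD) / (growth of HUF).
The HUF side grows by 1 + 0.0628×50/360 = 1.0087222.
So the NZD growth factor = 1.0110095.
r = (1.0110095 − 1)/(50/360) = 0.079268 → 7.93%.

7.93%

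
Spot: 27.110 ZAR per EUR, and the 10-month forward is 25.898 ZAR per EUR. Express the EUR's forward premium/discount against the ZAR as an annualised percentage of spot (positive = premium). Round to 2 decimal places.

-5.36%

T = 10/12 years.
Period premium: (25.898 − 27.11)/27.11 = -0.0447068.
Per annum: -0.0447068 / (10/12) = -0.053648 = -5.36%.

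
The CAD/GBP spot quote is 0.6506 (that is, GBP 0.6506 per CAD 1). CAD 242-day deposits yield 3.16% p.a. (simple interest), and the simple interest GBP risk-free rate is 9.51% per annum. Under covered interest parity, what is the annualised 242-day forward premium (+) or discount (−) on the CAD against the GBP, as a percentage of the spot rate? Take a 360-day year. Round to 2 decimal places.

+6.22%

T = 242/360 years.
CIP forward (GBP per CAD) = 0.6506 × 1.0639283/1.0212422 = 0.6777939.
Annualised premium = (F − S)/S × (1/T) = (0.6777939 − 0.6506)/0.6506 ÷ (242/360) = 6.22%.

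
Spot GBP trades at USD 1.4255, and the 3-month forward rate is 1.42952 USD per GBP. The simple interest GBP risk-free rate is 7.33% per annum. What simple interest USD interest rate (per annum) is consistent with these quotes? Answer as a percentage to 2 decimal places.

8.48%

T = 3/12 years.
F/S = 1.42952/1.4255 = 1.0028201 = (growth of USD) / (growth of GBP).
The GBP side grows by 1 + 0.0733×3/12 = 1.018325.
So the USD growth factor = 1.0211968.
r = (1.0211968 − 1)/(3/12) = 0.084787 → 8.48%.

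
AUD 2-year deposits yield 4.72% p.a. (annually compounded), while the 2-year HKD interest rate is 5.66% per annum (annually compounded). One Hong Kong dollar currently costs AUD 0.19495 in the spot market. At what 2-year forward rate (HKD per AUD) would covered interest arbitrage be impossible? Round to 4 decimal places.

5.2220

T = 2 years.
Growth of 1 AUD over T: (1 + 0.0472)^2 = 1.0966278.
HKD accumulates by (1 + 0.0566)^2 = 1.1164036.
Forward (AUD per HKD) = 0.19495 × 1.0966278 / 1.1164036 = 0.1914967.
Invert for HKD per AUD: 1 / 0.1914967 = 5.2220.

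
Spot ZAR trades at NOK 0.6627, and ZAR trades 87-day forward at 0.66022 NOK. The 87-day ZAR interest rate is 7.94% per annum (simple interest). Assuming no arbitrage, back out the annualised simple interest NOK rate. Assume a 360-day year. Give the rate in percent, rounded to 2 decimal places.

6.36%

T = 87/360 years.
F/S = 0.66022/0.6627 = 0.9962577 = (growth of NOK) / (growth of ZAR).
ZAR growth factor: 1 + 0.0794×87/360 = 1.0191883.
Hence g_NOK = 1.0153742.
r = (1.0153742 − 1)/(87/360) = 0.063617 → 6.36%.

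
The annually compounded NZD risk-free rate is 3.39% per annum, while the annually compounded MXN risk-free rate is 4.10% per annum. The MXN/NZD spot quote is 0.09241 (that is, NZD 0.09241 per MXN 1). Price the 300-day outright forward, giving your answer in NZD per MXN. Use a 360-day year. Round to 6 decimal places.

0.091884

T = 300/360 years.
NZD accumulates by (1 + 0.0339)^(300/360) = 1.0281712.
Growth of 1 MXN over T: (1 + 0.0410)^(300/360) = 1.0340518.
So F = 0.09241 × 1.0281712 / 1.0340518 = 0.09188447 (NZD/MXN).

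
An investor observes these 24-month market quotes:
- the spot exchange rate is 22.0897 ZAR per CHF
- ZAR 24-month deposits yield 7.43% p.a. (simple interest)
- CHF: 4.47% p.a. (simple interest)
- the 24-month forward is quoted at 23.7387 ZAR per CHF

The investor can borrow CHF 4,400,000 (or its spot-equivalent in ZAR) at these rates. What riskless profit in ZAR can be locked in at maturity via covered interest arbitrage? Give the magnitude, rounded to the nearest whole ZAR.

ZAR 2,150,326

T = 2 years.
Route A — deposit CHF, sell forward: 4,400,000 × 1.089400 × 23.7387 = ZAR 113,788,135.03.
Route B — convert at spot, deposit ZAR: 4,400,000 × 22.0897 × 1.148600 = ZAR 111,637,809.45.
The quoted forward overvalues CHF, so borrow ZAR, buy CHF at spot, deposit the CHF at 4.47%, and sell the proceeds forward at 23.7387.
Profit = 113,788,135.03 − 111,637,809.45 = ZAR 2,150,326.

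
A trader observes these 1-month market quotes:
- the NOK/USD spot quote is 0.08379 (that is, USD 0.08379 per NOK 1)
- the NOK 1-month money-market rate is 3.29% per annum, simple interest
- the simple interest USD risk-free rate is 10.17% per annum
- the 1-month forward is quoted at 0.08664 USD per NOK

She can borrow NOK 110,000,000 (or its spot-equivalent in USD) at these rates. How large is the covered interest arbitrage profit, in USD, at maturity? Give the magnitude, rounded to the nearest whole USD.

T = 1/12 years.
Keep in NOK, deliver into the forward: 110,000,000·1.002741667·0.08664 = USD 9,556,529.18.
Swap to USD now, deposit: 110,000,000·0.08379·1.008475 = USD 9,295,013.23.
The quoted forward overvalues NOK, so borrow USD, buy NOK at spot, deposit the NOK at 3.29%, and sell the proceeds forward at 0.08664.
Profit = 9,556,529.18 − 9,295,013.23 = USD 261,516.

USD 261,516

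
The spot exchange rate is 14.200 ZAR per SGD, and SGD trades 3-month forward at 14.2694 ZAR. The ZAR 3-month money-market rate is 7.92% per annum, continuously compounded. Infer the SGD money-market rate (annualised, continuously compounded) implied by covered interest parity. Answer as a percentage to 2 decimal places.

5.97%

T = 3/12 years.
F/S = 14.2694/14.2 = 1.0048873 = (growth of ZAR) / (growth of SGD).
The ZAR side grows by e^(0.0792×3/12) = 1.0199973.
That pins the SGD growth at 1.0150365.
r = ln(1.0150365)/(3/12) = 0.059698 → 5.97%.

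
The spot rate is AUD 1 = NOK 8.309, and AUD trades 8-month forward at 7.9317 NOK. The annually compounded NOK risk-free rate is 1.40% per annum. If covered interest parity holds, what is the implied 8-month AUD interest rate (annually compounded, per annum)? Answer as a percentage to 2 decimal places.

8.72%

T = 8/12 years.
By CIP, F/S equals the NOK-to-AUD growth ratio: 7.9317/8.309 = 0.9545914.
NOK growth factor: (1 + 0.0140)^(8/12) = 1.0093117.
Hence g_AUD = 1.0573233.
r = 1.0573233^(12/8) − 1 = 0.087206 → 8.72%.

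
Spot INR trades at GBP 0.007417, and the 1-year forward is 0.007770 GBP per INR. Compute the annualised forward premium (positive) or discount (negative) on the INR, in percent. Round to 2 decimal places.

+4.76%

T = 1 year.
INR trades forward at +4.75934% vs spot over the period.
Annualise by dividing by T: 0.0475934 / 1 = 0.047593 → 4.76%.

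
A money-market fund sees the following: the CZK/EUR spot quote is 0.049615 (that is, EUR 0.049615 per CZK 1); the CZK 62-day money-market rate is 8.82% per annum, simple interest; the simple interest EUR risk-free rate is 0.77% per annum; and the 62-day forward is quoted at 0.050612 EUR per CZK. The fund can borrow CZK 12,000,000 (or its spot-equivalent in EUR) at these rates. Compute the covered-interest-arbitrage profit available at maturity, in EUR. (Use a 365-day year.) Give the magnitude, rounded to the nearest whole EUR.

T = 62/365 years.
Keep in CZK, deliver into the forward: 12,000,000·1.01498192·0.050612 = EUR 616,443.18.
Swap to EUR now, deposit: 12,000,000·0.049615·1.00130795 = EUR 596,158.73.
The quoted forward overvalues CZK, so borrow EUR, buy CZK at spot, deposit the CZK at 8.82%, and sell the proceeds forward at 0.050612.
The gap between the two covered legs is EUR 20,284.

EUR 20,284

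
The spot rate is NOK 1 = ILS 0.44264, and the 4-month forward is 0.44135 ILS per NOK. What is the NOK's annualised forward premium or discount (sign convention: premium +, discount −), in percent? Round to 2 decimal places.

-0.87%

T = 4/12 years.
NOK trades forward at -0.29143% vs spot over the period.
×(1/T) gives -0.87% p.a.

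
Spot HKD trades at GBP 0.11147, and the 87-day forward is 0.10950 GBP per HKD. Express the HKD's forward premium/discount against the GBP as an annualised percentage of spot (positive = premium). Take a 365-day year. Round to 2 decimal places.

T = 87/365 years.
HKD trades forward at -1.76729% vs spot over the period.
×(1/T) gives -7.41% p.a.

-7.41%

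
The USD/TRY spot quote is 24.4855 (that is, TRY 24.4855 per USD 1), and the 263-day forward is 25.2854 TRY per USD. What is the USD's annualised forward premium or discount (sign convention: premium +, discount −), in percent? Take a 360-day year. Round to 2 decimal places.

T = 263/360 years.
(F − S)/S = (25.2854 − 24.4855)/24.4855 = 0.0326683.
Annualise by dividing by T: 0.0326683 / (263/360) = 0.044717 → 4.47%.

+4.47%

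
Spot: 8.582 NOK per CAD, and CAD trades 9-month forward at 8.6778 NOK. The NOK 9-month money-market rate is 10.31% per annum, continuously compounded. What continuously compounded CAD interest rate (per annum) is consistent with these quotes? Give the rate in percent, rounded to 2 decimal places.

T = 9/12 years.
CIP gives F = S · g_NOK/g_CAD, so g_NOK/g_CAD = 8.6778/8.582 = 1.0111629.
The NOK side grows by e^(0.1031×9/12) = 1.0803931.
Hence g_CAD = 1.0684659.
r = ln(1.0684659)/(9/12) = 0.088299 → 8.83%.

8.83%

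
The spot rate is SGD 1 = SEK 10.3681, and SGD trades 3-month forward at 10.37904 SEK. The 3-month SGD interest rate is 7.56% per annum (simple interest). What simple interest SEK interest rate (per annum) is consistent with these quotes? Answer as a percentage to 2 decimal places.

7.99%

T = 3/12 years.
By CIP, F/S equals the SEK-to-SGD growth ratio: 10.37904/10.3681 = 1.0010552.
SGD growth factor: 1 + 0.0756×3/12 = 1.018900.
That pins the SEK growth at 1.0199751.
(1.0199751 − 1)/T = 0.079900, i.e. 7.99%.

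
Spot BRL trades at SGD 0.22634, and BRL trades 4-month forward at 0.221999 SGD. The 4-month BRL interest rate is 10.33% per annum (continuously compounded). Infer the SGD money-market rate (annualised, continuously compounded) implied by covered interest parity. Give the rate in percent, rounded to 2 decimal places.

T = 4/12 years.
F/S = 0.221999/0.22634 = 0.9808209 = (growth of SGD) / (growth of BRL).
The BRL side grows by e^(0.1033×4/12) = 1.035033.
So the SGD growth factor = 1.015182.
Take logs: ln 1.015182 / (4/12) = 0.045204, so 4.52%.

4.52%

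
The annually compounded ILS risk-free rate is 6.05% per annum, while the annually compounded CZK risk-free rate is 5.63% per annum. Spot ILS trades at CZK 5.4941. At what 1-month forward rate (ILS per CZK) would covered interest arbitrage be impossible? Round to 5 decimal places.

0.18207

T = 1/12 years.
CZK growth factor: (1 + 0.0563)^(1/12) = 1.0045748.
ILS growth factor: (1 + 0.0605)^(1/12) = 1.004907.
So F = 5.4941 × 1.0045748 / 1.004907 = 5.492284 (CZK/ILS).
Quoted the other way: 1/5.492284 = 0.18207 ILS per CZK.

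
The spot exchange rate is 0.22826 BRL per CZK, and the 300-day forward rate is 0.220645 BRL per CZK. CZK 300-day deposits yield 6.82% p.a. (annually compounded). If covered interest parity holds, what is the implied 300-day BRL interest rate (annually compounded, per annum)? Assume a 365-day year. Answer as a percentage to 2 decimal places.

2.50%

T = 300/365 years.
CIP gives F = S · g_BRL/g_CZK, so g_BRL/g_CZK = 0.220645/0.22826 = 0.9666389.
CZK growth factor: (1 + 0.0682)^(300/365) = 1.0557232.
That pins the BRL growth at 1.0205031.
r = 1.0205031^(365/300) − 1 = 0.025001 → 2.50%.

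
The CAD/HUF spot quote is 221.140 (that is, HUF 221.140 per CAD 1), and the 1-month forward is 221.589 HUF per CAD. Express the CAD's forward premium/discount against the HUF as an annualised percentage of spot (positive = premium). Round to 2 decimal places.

T = 1/12 years.
CAD trades forward at +0.20304% vs spot over the period.
Per annum: 0.0020304 / (1/12) = 0.024365 = 2.44%.

+2.44%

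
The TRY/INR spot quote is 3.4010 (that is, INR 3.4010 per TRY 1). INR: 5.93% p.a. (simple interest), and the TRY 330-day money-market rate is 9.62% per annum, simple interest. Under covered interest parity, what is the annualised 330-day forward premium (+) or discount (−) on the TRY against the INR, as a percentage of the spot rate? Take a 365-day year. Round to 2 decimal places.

T = 330/365 years.
CIP forward (INR per TRY) = 3.401 × 1.0536137/1.0869753 = 3.2966160.
Annualised premium = (F − S)/S × (1/T) = (3.2966160 − 3.401)/3.401 ÷ (330/365) = -3.39%.

-3.39%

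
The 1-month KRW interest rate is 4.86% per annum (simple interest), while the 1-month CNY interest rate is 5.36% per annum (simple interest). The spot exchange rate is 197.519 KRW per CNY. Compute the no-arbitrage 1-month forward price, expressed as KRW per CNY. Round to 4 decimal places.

T = 1/12 years.
KRW growth factor: 1 + 0.0486×1/12 = 1.004050.
CNY accumulates by 1 + 0.0536×1/12 = 1.004466667.
Forward (KRW per CNY) = 197.519 × 1.004050 / 1.004466667 = 197.437066.

197.4371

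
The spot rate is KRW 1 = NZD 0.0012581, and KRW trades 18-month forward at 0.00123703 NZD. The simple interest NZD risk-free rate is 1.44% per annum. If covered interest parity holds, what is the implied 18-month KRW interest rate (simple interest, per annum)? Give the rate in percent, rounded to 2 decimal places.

T = 18/12 years.
F/S = 0.00123703/0.0012581 = 0.9832525 = (growth of NZD) / (growth of KRW).
The NZD side grows by 1 + 0.0144×18/12 = 1.021600.
Hence g_KRW = 1.0390007.
r = (1.0390007 − 1)/(18/12) = 0.026000 → 2.60%.

2.60%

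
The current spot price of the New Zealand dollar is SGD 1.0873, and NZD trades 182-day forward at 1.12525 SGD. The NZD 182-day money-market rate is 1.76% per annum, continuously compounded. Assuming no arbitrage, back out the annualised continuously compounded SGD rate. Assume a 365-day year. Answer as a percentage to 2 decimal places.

8.64%

T = 182/365 years.
CIP gives F = S · g_SGD/g_NZD, so g_SGD/g_NZD = 1.12525/1.0873 = 1.0349030.
The NZD side grows by e^(0.0176×182/365) = 1.0088145.
So the SGD growth factor = 1.0440252.
r = ln(1.0440252)/(182/365) = 0.086404 → 8.64%.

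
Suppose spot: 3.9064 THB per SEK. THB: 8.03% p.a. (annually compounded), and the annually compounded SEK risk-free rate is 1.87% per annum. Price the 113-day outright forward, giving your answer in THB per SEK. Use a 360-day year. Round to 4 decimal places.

T = 113/360 years.
THB growth factor: (1 + 0.0803)^(113/360) = 1.0245407.
SEK accumulates by (1 + 0.0187)^(113/360) = 1.0058325.
Forward (THB per SEK) = 3.9064 × 1.0245407 / 1.0058325 = 3.979058.

3.9791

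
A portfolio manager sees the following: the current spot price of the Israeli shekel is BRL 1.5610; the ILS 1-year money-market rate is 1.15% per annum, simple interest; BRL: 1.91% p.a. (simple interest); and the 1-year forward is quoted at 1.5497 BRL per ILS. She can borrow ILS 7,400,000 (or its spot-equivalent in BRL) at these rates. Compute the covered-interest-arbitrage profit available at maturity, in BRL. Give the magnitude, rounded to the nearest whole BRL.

T = 1 year.
Keep in ILS, deliver into the forward: 7,400,000·1.011500·1.5497 = BRL 11,599,659.47.
Swap to BRL now, deposit: 7,400,000·1.5610·1.019100 = BRL 11,772,031.74.
The quoted forward undervalues ILS, so borrow ILS, convert to BRL at spot, deposit the BRL at 1.91%, and buy ILS forward at 1.5497 to cover the loan.
Arbitrage profit = |11,599,659.47 − 11,772,031.74| = BRL 172,372.

BRL 172,372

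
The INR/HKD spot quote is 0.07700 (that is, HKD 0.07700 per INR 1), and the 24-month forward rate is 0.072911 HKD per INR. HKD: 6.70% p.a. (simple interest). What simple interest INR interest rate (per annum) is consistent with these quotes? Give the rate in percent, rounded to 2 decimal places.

T = 2 years.
F/S = 0.072911/0.077 = 0.9468961 = (growth of HKD) / (growth of INR).
The HKD side grows by 1 + 0.0670×2 = 1.134000.
So the INR growth factor = 1.1975971.
r = (1.1975971 − 1)/2 = 0.098799 → 9.88%.

9.88%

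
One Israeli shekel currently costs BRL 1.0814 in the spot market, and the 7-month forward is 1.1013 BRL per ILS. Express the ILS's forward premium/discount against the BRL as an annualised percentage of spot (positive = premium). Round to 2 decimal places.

+3.15%

T = 7/12 years.
ILS trades forward at +1.84021% vs spot over the period.
×(1/T) gives 3.15% p.a.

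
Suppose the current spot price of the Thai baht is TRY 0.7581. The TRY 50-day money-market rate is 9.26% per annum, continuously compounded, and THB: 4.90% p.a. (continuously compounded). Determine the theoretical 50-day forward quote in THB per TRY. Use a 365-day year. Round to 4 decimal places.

T = 50/365 years.
TRY accumulates by e^(0.0926×50/365) = 1.0127657.
Growth of 1 THB over T: e^(0.0490×50/365) = 1.0067349.
CIP: F = S · (grow TRY)/(grow THB) = 0.7581 × 1.0127657/1.0067349 = 0.7626414 TRY per THB.
Invert for THB per TRY: 1 / 0.7626414 = 1.3112.

1.3112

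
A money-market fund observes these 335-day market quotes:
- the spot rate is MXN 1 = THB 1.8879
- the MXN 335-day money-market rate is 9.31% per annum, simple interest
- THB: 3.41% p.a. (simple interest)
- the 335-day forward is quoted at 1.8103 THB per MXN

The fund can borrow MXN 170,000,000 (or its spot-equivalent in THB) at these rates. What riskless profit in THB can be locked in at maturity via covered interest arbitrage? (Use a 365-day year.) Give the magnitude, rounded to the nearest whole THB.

THB 3,060,054

T = 335/365 years.
Invest the MXN and cover forward: 170,000,000 × 1.08544794521 × 1.8103 = THB 334,047,690.59.
Convert at spot and invest in THB: 170,000,000 × 1.8879 × 1.03129726027 = THB 330,987,636.60.
The quoted forward overvalues MXN, so borrow THB, buy MXN at spot, deposit the MXN at 9.31%, and sell the proceeds forward at 1.8103.
Profit = 334,047,690.59 − 330,987,636.60 = THB 3,060,054.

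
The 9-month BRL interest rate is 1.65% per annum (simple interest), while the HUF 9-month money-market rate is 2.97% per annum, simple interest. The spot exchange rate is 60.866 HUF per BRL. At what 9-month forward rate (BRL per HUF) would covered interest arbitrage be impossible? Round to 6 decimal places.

0.016270

T = 9/12 years.
HUF growth factor: 1 + 0.0297×9/12 = 1.022275.
BRL growth factor: 1 + 0.0165×9/12 = 1.012375.
CIP: F = S · (grow HUF)/(grow BRL) = 60.866 × 1.022275/1.012375 = 61.46121 HUF per BRL.
Invert for BRL per HUF: 1 / 61.46121 = 0.016270.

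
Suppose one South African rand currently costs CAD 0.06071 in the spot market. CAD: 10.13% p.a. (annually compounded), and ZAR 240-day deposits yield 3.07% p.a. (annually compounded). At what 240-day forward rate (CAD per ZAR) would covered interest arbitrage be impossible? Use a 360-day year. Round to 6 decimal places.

T = 240/360 years.
Growth of 1 CAD over T: (1 + 0.1013)^(240/360) = 1.0664416.
Growth of 1 ZAR over T: (1 + 0.0307)^(240/360) = 1.0203633.
Forward (CAD per ZAR) = 0.06071 × 1.0664416 / 1.0203633 = 0.06345159.

0.063452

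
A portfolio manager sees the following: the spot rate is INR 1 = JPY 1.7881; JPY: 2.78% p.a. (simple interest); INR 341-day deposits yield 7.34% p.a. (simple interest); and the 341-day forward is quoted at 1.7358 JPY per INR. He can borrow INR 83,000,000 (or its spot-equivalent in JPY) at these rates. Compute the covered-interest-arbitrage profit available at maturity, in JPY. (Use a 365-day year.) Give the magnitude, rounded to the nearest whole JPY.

T = 341/365 years.
Invest the INR and cover forward: 83,000,000 × 1.06857369863 × 1.7358 = JPY 153,950,908.76.
Convert at spot and invest in JPY: 83,000,000 × 1.7881 × 1.02597205479 = JPY 152,266,872.39.
The quoted forward overvalues INR, so borrow JPY, buy INR at spot, deposit the INR at 7.34%, and sell the proceeds forward at 1.7358.
Profit = 153,950,908.76 − 152,266,872.39 = JPY 1,684,036.

JPY 1,684,036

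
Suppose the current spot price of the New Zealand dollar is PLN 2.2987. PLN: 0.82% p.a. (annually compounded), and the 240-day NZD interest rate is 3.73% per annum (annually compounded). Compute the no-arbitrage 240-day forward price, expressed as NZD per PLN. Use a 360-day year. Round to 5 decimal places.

0.44336

T = 240/360 years.
PLN accumulates by (1 + 0.0082)^(240/360) = 1.0054592.
NZD accumulates by (1 + 0.0373)^(240/360) = 1.0247146.
CIP: F = S · (grow PLN)/(grow NZD) = 2.2987 × 1.0054592/1.0247146 = 2.255505 PLN per NZD.
Quoted the other way: 1/2.255505 = 0.44336 NZD per PLN.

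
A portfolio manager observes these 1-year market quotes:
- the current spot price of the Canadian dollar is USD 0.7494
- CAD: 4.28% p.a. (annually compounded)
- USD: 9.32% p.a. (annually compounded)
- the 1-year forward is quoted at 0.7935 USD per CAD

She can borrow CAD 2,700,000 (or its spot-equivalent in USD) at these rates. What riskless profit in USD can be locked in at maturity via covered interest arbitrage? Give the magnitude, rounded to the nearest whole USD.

T = 1 year.
Invest the CAD and cover forward: 2,700,000 × 1.042800 × 0.7935 = USD 2,234,146.86.
Convert at spot and invest in USD: 2,700,000 × 0.7494 × 1.093200 = USD 2,211,959.02.
The quoted forward overvalues CAD, so borrow USD, buy CAD at spot, deposit the CAD at 4.28%, and sell the proceeds forward at 0.7935.
Profit = 2,234,146.86 − 2,211,959.02 = USD 22,188.

USD 22,188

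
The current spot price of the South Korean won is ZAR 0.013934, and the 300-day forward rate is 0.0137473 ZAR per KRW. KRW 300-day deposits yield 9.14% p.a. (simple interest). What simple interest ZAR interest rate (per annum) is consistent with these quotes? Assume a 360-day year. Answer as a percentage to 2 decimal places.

7.41%

T = 300/360 years.
CIP gives F = S · g_ZAR/g_KRW, so g_ZAR/g_KRW = 0.0137473/0.013934 = 0.9866011.
The KRW side grows by 1 + 0.0914×300/360 = 1.0761667.
That pins the ZAR growth at 1.0617473.
r = (1.0617473 − 1)/(300/360) = 0.074097 → 7.41%.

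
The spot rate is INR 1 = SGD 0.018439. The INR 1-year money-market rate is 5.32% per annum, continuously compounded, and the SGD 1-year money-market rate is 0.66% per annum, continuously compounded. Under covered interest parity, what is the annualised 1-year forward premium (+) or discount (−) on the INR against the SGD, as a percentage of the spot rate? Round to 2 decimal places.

T = 1 year.
No-arbitrage forward: 0.018439 × 1.0066218 / 1.0546406 = 0.017599455 SGD/INR.
(F − S)/S ÷ T = (0.017599455 − 0.018439)/0.018439/1 = -0.045531 → -4.55%.

-4.55%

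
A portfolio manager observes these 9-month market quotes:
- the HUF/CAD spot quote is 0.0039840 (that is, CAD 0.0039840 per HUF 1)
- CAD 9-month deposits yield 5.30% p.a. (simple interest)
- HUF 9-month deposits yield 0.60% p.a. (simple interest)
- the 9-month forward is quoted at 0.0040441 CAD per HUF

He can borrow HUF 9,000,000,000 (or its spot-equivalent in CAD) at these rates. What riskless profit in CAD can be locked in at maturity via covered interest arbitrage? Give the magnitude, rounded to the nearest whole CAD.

CAD 720,590

T = 9/12 years.
Keep in HUF, deliver into the forward: 9,000,000,000·1.004500·0.0040441 = CAD 36,560,686.05.
Swap to CAD now, deposit: 9,000,000,000·0.0039840·1.039750 = CAD 37,281,276.00.
The quoted forward undervalues HUF, so borrow HUF, convert to CAD at spot, deposit the CAD at 5.30%, and buy HUF forward at 0.0040441 to cover the loan.
Profit = 37,281,276.00 − 36,560,686.05 = CAD 720,590.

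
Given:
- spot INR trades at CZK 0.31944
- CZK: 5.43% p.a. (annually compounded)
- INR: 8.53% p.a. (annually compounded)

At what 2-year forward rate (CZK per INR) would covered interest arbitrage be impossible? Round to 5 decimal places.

T = 2 years.
CZK accumulates by (1 + 0.0543)^2 = 1.1115485.
INR accumulates by (1 + 0.0853)^2 = 1.1778761.
CIP: F = S · (grow CZK)/(grow INR) = 0.31944 × 1.1115485/1.1778761 = 0.3014520 CZK per INR.

0.30145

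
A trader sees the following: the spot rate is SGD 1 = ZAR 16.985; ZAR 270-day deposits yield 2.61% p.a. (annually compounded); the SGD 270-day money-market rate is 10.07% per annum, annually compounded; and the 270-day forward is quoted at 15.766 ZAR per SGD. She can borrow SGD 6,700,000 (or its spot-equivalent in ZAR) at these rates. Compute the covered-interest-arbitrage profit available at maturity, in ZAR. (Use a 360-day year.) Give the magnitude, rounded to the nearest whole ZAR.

T = 270/360 years.
Invest the SGD and cover forward: 6,700,000 × 1.07461209627 × 15.766 = ZAR 113,513,639.88.
Convert at spot and invest in ZAR: 6,700,000 × 16.985 × 1.01951182105 = ZAR 116,019,935.48.
The quoted forward undervalues SGD, so borrow SGD, convert to ZAR at spot, deposit the ZAR at 2.61%, and buy SGD forward at 15.766 to cover the loan.
The gap between the two covered legs is ZAR 2,506,296.

ZAR 2,506,296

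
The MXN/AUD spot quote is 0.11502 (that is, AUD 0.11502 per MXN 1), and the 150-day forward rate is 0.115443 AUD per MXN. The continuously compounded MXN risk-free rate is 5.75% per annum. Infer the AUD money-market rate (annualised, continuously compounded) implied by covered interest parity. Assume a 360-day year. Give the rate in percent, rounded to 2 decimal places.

6.63%

T = 150/360 years.
CIP gives F = S · g_AUD/g_MXN, so g_AUD/g_MXN = 0.115443/0.11502 = 1.0036776.
MXN growth factor: e^(0.0575×150/360) = 1.0242476.
Hence g_AUD = 1.0280144.
Take logs: ln 1.0280144 / (150/360) = 0.066310, so 6.63%.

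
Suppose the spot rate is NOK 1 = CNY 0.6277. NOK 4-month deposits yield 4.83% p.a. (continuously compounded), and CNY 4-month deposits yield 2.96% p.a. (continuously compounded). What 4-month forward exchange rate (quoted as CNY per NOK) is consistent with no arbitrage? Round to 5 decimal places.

0.62380

T = 4/12 years.
CNY growth factor: e^(0.0296×4/12) = 1.0099155.
NOK accumulates by e^(0.0483×4/12) = 1.0162303.
Forward (CNY per NOK) = 0.6277 × 1.0099155 / 1.0162303 = 0.6237995.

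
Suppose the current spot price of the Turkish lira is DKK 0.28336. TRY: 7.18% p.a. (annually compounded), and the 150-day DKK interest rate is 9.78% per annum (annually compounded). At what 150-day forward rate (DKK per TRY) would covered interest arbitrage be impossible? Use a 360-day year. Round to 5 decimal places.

0.28620

T = 150/360 years.
DKK growth factor: (1 + 0.0978)^(150/360) = 1.0396441.
Growth of 1 TRY over T: (1 + 0.0718)^(150/360) = 1.0293129.
CIP: F = S · (grow DKK)/(grow TRY) = 0.28336 × 1.0396441/1.0293129 = 0.2862041 DKK per TRY.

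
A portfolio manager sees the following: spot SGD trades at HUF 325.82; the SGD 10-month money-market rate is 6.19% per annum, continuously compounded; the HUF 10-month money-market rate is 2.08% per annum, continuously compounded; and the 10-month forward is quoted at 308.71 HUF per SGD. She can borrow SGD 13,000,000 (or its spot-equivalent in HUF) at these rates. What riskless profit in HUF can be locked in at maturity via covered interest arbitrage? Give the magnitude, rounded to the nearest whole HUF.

T = 10/12 years.
Route A — deposit SGD, sell forward: 13,000,000 × 1.05293692738 × 308.71 = HUF 4,225,678,065.07.
Route B — convert at spot, deposit HUF: 13,000,000 × 325.82 × 1.01748442728 = HUF 4,309,718,089.25.
The quoted forward undervalues SGD, so borrow SGD, convert to HUF at spot, deposit the HUF at 2.08%, and buy SGD forward at 308.71 to cover the loan.
Profit = 4,309,718,089.25 − 4,225,678,065.07 = HUF 84,040,024.

HUF 84,040,024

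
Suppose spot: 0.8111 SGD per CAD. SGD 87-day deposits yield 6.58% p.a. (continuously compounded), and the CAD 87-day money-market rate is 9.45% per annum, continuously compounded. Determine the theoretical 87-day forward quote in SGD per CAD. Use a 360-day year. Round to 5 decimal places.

T = 87/360 years.
SGD accumulates by e^(0.0658×87/360) = 1.0160288.
CAD accumulates by e^(0.0945×87/360) = 1.0231003.
So F = 0.8111 × 1.0160288 / 1.0231003 = 0.8054938 (SGD/CAD).

0.80549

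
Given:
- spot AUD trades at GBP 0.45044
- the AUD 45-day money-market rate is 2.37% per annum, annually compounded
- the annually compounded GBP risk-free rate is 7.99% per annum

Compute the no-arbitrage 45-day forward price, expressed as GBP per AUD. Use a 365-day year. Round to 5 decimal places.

0.45342

T = 45/365 years.
GBP growth factor: (1 + 0.0799)^(45/365) = 1.009522.
AUD accumulates by (1 + 0.0237)^(45/365) = 1.002892.
CIP: F = S · (grow GBP)/(grow AUD) = 0.45044 × 1.009522/1.002892 = 0.4534178 GBP per AUD.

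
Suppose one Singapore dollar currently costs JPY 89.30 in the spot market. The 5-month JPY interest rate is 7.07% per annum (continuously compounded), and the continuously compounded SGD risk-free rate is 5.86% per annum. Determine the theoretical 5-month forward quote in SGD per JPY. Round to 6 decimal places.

0.011142

T = 5/12 years.
JPY growth factor: e^(0.0707×5/12) = 1.0298965.
Growth of 1 SGD over T: e^(0.0586×5/12) = 1.0247172.
Forward (JPY per SGD) = 89.3 × 1.0298965 / 1.0247172 = 89.75136.
Invert for SGD per JPY: 1 / 89.75136 = 0.011142.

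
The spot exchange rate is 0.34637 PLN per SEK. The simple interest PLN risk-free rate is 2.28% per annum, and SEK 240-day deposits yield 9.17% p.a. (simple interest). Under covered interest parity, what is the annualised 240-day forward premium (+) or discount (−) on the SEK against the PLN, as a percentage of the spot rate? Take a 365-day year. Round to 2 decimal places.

-6.50%

T = 240/365 years.
F = S · g_PLN/g_SEK = 0.34637 × 1.0149918/1.0602959 = 0.33157038.
(F − S)/S ÷ T = (0.33157038 − 0.34637)/0.34637/(240/365) = -0.064982 → -6.50%.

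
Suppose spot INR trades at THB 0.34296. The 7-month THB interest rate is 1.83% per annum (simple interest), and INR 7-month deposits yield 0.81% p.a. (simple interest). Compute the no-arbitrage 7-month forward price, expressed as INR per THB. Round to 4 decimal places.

2.8986

T = 7/12 years.
THB accumulates by 1 + 0.0183×7/12 = 1.010675.
INR accumulates by 1 + 0.0081×7/12 = 1.004725.
CIP: F = S · (grow THB)/(grow INR) = 0.34296 × 1.010675/1.004725 = 0.3449910 THB per INR.
Invert for INR per THB: 1 / 0.3449910 = 2.8986.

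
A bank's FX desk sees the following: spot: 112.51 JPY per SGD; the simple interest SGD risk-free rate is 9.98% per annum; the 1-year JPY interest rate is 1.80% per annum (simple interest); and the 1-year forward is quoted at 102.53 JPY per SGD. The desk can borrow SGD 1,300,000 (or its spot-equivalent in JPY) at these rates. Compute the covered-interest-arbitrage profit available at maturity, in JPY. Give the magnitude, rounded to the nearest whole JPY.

T = 1 year.
Invest the SGD and cover forward: 1,300,000 × 1.099800 × 102.53 = JPY 146,591,242.20.
Convert at spot and invest in JPY: 1,300,000 × 112.51 × 1.018000 = JPY 148,895,734.00.
The quoted forward undervalues SGD, so borrow SGD, convert to JPY at spot, deposit the JPY at 1.80%, and buy SGD forward at 102.53 to cover the loan.
The gap between the two covered legs is JPY 2,304,492.

JPY 2,304,492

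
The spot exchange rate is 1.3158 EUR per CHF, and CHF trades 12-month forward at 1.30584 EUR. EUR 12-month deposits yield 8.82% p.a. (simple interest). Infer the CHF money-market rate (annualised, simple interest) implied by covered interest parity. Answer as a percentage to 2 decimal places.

9.65%

T = 1 year.
By CIP, F/S equals the EUR-to-CHF growth ratio: 1.30584/1.3158 = 0.9924305.
The EUR side grows by 1 + 0.0882×1 = 1.088200.
So the CHF growth factor = 1.096500.
r = (1.096500 − 1)/1 = 0.096500 → 9.65%.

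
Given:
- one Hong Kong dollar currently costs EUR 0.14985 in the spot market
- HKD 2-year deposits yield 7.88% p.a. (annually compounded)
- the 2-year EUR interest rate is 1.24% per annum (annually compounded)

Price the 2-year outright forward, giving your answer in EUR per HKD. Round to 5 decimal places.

T = 2 years.
EUR growth factor: (1 + 0.0124)^2 = 1.0249538.
HKD growth factor: (1 + 0.0788)^2 = 1.1638094.
CIP: F = S · (grow EUR)/(grow HKD) = 0.14985 × 1.0249538/1.1638094 = 0.1319712 EUR per HKD.

0.13197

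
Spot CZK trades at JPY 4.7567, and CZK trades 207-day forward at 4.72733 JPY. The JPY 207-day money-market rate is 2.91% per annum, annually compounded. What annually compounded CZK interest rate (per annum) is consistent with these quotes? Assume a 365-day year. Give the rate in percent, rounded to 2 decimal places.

4.04%

T = 207/365 years.
F/S = 4.72733/4.7567 = 0.9938256 = (growth of JPY) / (growth of CZK).
JPY growth factor: (1 + 0.0291)^(207/365) = 1.0164008.
Hence g_CZK = 1.0227155.
r = 1.0227155^(365/207) − 1 = 0.040401 → 4.04%.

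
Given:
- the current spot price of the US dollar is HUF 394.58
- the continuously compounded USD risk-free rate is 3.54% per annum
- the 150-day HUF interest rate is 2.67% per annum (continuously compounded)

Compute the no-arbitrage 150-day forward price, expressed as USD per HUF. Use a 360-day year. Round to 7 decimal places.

0.0025435

T = 150/360 years.
Growth of 1 HUF over T: e^(0.0267×150/360) = 1.0111871.
Growth of 1 USD over T: e^(0.0354×150/360) = 1.0148593.
So F = 394.58 × 1.0111871 / 1.0148593 = 393.1522 (HUF/USD).
Invert for USD per HUF: 1 / 393.1522 = 0.0025435.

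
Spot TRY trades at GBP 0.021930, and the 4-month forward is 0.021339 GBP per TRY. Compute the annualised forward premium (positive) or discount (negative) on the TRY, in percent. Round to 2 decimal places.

T = 4/12 years.
(F − S)/S = (0.021339 − 0.02193)/0.02193 = -0.0269494.
Per annum: -0.0269494 / (4/12) = -0.080848 = -8.08%.

-8.08%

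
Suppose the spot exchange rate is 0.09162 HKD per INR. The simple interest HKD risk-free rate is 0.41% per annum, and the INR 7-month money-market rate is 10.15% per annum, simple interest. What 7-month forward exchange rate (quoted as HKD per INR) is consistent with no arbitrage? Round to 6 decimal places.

T = 7/12 years.
Growth of 1 HKD over T: 1 + 0.0041×7/12 = 1.0023917.
INR accumulates by 1 + 0.1015×7/12 = 1.0592083.
So F = 0.09162 × 1.0023917 / 1.0592083 = 0.08670545 (HKD/INR).

0.086705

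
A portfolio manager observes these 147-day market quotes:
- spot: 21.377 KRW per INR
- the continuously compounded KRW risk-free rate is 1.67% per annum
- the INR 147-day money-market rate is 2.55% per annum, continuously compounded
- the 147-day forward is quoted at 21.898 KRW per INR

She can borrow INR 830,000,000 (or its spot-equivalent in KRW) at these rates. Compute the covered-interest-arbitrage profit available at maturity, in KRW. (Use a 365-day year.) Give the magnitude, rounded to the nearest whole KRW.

KRW 500,313,373

T = 147/365 years.
Invest the INR and cover forward: 830,000,000 × 1.010322779049 × 21.898 = KRW 18,362,960,018.96.
Convert at spot and invest in KRW: 830,000,000 × 21.377 × 1.006748422097 = KRW 17,862,646,645.91.
The quoted forward overvalues INR, so borrow KRW, buy INR at spot, deposit the INR at 2.55%, and sell the proceeds forward at 21.898.
Arbitrage profit = |18,362,960,018.96 − 17,862,646,645.91| = KRW 500,313,373.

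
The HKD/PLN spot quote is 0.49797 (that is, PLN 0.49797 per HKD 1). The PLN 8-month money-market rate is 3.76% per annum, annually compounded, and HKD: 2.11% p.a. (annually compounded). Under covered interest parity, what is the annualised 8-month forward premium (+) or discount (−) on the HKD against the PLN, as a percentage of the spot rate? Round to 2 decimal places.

T = 8/12 years.
CIP forward (PLN per HKD) = 0.49797 × 1.0249122/1.0140177 = 0.50332014.
(F − S)/S ÷ T = (0.50332014 − 0.49797)/0.49797/(8/12) = 0.016116 → 1.61%.

+1.61%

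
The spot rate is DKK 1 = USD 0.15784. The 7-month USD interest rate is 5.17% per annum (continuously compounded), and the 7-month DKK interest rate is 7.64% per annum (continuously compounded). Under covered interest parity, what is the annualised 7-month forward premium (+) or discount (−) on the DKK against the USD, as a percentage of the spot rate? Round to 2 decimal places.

T = 7/12 years.
CIP forward (USD per DKK) = 0.15784 × 1.0306177/1.0455747 = 0.15558209.
Annualised premium = (F − S)/S × (1/T) = (0.15558209 − 0.15784)/0.15784 ÷ (7/12) = -2.45%.

-2.45%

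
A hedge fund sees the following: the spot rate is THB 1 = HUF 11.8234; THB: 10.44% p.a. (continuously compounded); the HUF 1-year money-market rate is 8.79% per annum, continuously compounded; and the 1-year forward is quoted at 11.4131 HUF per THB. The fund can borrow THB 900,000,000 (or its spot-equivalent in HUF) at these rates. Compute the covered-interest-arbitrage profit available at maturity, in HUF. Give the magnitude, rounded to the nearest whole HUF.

T = 1 year.
Invest the THB and cover forward: 900,000,000 × 1.110044383877 × 11.4131 = HUF 11,402,142,801.86.
Convert at spot and invest in HUF: 900,000,000 × 11.8234 × 1.091878928676 = HUF 11,618,749,192.78.
The quoted forward undervalues THB, so borrow THB, convert to HUF at spot, deposit the HUF at 8.79%, and buy THB forward at 11.4131 to cover the loan.
Profit = 11,618,749,192.78 − 11,402,142,801.86 = HUF 216,606,391.

HUF 216,606,391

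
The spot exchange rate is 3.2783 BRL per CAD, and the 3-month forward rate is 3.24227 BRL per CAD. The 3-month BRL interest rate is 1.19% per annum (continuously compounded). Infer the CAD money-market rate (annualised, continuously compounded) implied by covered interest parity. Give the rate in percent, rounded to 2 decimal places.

5.61%

T = 3/12 years.
F/S = 3.24227/3.2783 = 0.9890095 = (growth of BRL) / (growth of CAD).
The BRL side grows by e^(0.0119×3/12) = 1.0029794.
So the CAD growth factor = 1.0141251.
r = ln(1.0141251)/(3/12) = 0.056105 → 5.61%.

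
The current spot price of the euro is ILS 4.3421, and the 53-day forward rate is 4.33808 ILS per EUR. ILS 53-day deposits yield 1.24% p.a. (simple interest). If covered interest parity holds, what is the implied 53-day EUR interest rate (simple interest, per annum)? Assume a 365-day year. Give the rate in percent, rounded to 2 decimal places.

1.88%

T = 53/365 years.
By CIP, F/S equals the ILS-to-EUR growth ratio: 4.33808/4.3421 = 0.9990742.
The ILS side grows by 1 + 0.0124×53/365 = 1.0018005.
That pins the EUR growth at 1.0027288.
r = (1.0027288 − 1)/(53/365) = 0.018793 → 1.88%.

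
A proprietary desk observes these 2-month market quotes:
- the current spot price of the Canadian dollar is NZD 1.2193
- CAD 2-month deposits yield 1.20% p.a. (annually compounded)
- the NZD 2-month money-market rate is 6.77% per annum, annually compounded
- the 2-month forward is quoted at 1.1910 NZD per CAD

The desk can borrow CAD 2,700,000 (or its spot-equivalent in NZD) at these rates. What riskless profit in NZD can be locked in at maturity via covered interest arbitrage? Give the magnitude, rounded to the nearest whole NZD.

NZD 106,150

T = 2/12 years.
Route A — deposit CAD, sell forward: 2,700,000 × 1.001990073 × 1.1910 = NZD 3,222,099.48.
Route B — convert at spot, deposit NZD: 2,700,000 × 1.2193 × 1.010977617 = NZD 3,328,249.52.
The quoted forward undervalues CAD, so borrow CAD, convert to NZD at spot, deposit the NZD at 6.77%, and buy CAD forward at 1.1910 to cover the loan.
Arbitrage profit = |3,222,099.48 − 3,328,249.52| = NZD 106,150.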